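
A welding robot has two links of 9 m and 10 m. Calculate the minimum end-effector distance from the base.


Given: L1 = 9 m, L2 = 10 m
For a 2-link planar arm, min reach = |L1 - L2| (second link folded back)
Min reach = |9 - 10|
Min reach = 1 m

1 m


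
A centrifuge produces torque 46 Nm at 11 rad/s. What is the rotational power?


Given: tau = 46 Nm, omega = 11 rad/s
Using P = tau * omega
P = 46 * 11
P = 506 W

506 W


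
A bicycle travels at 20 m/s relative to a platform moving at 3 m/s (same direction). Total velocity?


Given: object velocity = 20 m/s, platform velocity = 3 m/s (same direction)
Using classical velocity addition: v_total = v_object + v_platform
v_total = 20 + 3
v_total = 23 m/s

23 m/s


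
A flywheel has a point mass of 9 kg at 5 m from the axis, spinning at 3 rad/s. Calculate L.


Given: m = 9 kg, r = 5 m, omega = 3 rad/s
For a point mass: I = m*r^2
I = 9*5^2 = 9*25 = 225
L = I*omega = 225*3
L = 675 kg*m^2/s

675 kg*m^2/s


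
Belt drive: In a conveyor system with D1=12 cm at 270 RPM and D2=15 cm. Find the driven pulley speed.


Given: D1 = 12 cm, w1 = 270 RPM, D2 = 15 cm
Using D1*w1 = D2*w2
w2 = D1*w1 / D2
w2 = 12*270 / 15
w2 = 3240 / 15
w2 = 216 RPM

216 RPM


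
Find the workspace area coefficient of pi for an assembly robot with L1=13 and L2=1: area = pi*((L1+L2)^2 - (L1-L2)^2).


Given: L1 = 13, L2 = 1
(L1+L2)^2 = (14)^2 = 196
(L1-L2)^2 = (12)^2 = 144
Difference = 196 - 144 = 52
This equals 4*L1*L2 = 4*13*1 = 52
Workspace area = 52*pi

52


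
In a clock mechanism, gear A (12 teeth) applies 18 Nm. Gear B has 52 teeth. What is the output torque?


Given: N1 = 12, N2 = 52, T1 = 18 Nm
Using T2/T1 = N2/N1
T2 = T1 * N2 / N1
T2 = 18 * 52 / 12
T2 = 936 / 12
T2 = 78 Nm

78 Nm


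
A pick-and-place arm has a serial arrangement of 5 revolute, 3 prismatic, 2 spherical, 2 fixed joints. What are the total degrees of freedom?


Given: serial robot with 5 revolute, 3 prismatic, 2 spherical, 2 fixed joints
DOF contribution per joint type: revolute=1, prismatic=1, spherical=3, fixed=0
DOF = 5*1 + 3*1 + 2*3 + 2*0
DOF = 14

14


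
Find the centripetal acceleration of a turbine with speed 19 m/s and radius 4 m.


Given: v = 19 m/s, r = 4 m
Using a_c = v^2 / r
a_c = 19^2 / 4
a_c = 361 / 4
a_c = 361/4 m/s^2

361/4 m/s^2


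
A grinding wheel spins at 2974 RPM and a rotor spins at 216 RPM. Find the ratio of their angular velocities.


Given: RPM_A = 2974, RPM_B = 216
omega = 2*pi*RPM/60, so omega_A/omega_B = RPM_A / RPM_B
omega_A/omega_B = 2974 / 216
omega_A/omega_B = 1487/108

1487/108


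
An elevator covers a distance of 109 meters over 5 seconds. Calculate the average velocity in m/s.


Given: distance d = 109 m, time t = 5 s
Using v = d / t
v = 109 / 5
v = 109/5 m/s

109/5 m/s


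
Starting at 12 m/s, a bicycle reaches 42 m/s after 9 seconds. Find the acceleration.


Given: initial velocity v0 = 12 m/s, final velocity v = 42 m/s, time t = 9 s
Using a = (v - v0) / t
a = (42 - 12) / 9
a = 30 / 9
a = 10/3 m/s^2

10/3 m/s^2


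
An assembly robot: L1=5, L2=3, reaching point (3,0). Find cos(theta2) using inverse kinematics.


Given: L1 = 5, L2 = 3, target (x, y) = (3, 0)
Using cos(theta2) = (x^2 + y^2 - L1^2 - L2^2) / (2*L1*L2)
x^2 + y^2 = 3^2 + 0 = 9
L1^2 + L2^2 = 25 + 9 = 34
Numerator = 9 - 34 = -25
Denominator = 2*5*3 = 30
cos(theta2) = -25/30 = -5/6

-5/6


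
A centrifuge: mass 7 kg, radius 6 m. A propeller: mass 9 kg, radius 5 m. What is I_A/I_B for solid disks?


Given: M1=7 kg, R1=6 m, M2=9 kg, R2=5 m
For a disk: I = (1/2)*M*R^2, so I_A/I_B = (M1*R1^2)/(M2*R2^2)
M1*R1^2 = 7*36 = 252
M2*R2^2 = 9*25 = 225
I_A/I_B = 252/225 = 28/25

28/25


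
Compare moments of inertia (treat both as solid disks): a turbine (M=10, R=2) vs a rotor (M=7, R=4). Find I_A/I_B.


Given: M1=10 kg, R1=2 m, M2=7 kg, R2=4 m
For a disk: I = (1/2)*M*R^2, so I_A/I_B = (M1*R1^2)/(M2*R2^2)
M1*R1^2 = 10*4 = 40
M2*R2^2 = 7*16 = 112
I_A/I_B = 40/112 = 5/14

5/14


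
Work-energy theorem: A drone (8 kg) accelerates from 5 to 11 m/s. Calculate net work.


Given: m = 8 kg, v0 = 5 m/s, v = 11 m/s
Using W = (1/2)*m*(v^2 - v0^2)
v^2 = 11^2 = 121
v0^2 = 5^2 = 25
v^2 - v0^2 = 121 - 25 = 96
W = (1/2)*8*96 = 384 J

384 J


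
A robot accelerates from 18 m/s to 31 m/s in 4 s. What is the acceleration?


Given: initial velocity v0 = 18 m/s, final velocity v = 31 m/s, time t = 4 s
Using a = (v - v0) / t
a = (31 - 18) / 4
a = 13 / 4
a = 13/4 m/s^2

13/4 m/s^2


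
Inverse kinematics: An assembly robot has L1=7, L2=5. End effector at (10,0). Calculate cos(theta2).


Given: L1 = 7, L2 = 5, target (x, y) = (10, 0)
Using cos(theta2) = (x^2 + y^2 - L1^2 - L2^2) / (2*L1*L2)
x^2 + y^2 = 10^2 + 0 = 100
L1^2 + L2^2 = 49 + 25 = 74
Numerator = 100 - 74 = 26
Denominator = 2*7*5 = 70
cos(theta2) = 26/70 = 13/35

13/35


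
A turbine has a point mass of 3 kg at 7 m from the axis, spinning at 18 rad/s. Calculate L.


Given: m = 3 kg, r = 7 m, omega = 18 rad/s
For a point mass: I = m*r^2
I = 3*7^2 = 3*49 = 147
L = I*omega = 147*18
L = 2646 kg*m^2/s

2646 kg*m^2/s


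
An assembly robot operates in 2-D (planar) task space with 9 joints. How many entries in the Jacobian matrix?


Given: task space dimension = 2, joints = 9
Jacobian is a 2 x 9 matrix
Total entries = rows * columns
Total = 2 * 9
Total = 18

18


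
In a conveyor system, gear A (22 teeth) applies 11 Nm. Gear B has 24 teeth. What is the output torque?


Given: N1 = 22, N2 = 24, T1 = 11 Nm
Using T2/T1 = N2/N1
T2 = T1 * N2 / N1
T2 = 11 * 24 / 22
T2 = 264 / 22
T2 = 12 Nm

12 Nm


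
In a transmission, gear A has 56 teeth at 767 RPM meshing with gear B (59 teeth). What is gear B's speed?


Given: N1 = 56 teeth, w1 = 767 RPM, N2 = 59 teeth
Using N1*w1 = N2*w2
w2 = N1*w1 / N2
w2 = 56*767 / 59
w2 = 42952 / 59
w2 = 728 RPM

728 RPM


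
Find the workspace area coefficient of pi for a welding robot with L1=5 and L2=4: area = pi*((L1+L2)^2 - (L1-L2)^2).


Given: L1 = 5, L2 = 4
(L1+L2)^2 = (9)^2 = 81
(L1-L2)^2 = (1)^2 = 1
Difference = 81 - 1 = 80
This equals 4*L1*L2 = 4*5*4 = 80
Workspace area = 80*pi

80


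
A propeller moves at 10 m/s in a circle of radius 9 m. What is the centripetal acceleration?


Given: v = 10 m/s, r = 9 m
Using a_c = v^2 / r
a_c = 10^2 / 9
a_c = 100 / 9
a_c = 100/9 m/s^2

100/9 m/s^2


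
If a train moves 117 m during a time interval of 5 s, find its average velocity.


Given: distance d = 117 m, time t = 5 s
Using v = d / t
v = 117 / 5
v = 117/5 m/s

117/5 m/s


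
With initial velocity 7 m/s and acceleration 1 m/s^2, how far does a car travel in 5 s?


Given: v0 = 7 m/s, a = 1 m/s^2, t = 5 s
Using s = v0*t + (1/2)*a*t^2
s = 7*5 + (1/2)*1*5^2
s = 35 + (1/2)*25
s = 35 + 25/2
s = 95/2

95/2 m


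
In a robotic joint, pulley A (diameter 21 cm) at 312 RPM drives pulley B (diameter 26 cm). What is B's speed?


Given: D1 = 21 cm, w1 = 312 RPM, D2 = 26 cm
Using D1*w1 = D2*w2
w2 = D1*w1 / D2
w2 = 21*312 / 26
w2 = 6552 / 26
w2 = 252 RPM

252 RPM


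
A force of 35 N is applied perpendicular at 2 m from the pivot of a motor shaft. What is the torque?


Given: F = 35 N, r = 2 m, angle = 90 deg (perpendicular)
Using tau = F * r * sin(90)
sin(90) = 1
tau = 35 * 2 * 1
tau = 70 Nm

70 Nm


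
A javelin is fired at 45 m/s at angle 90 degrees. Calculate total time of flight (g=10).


Given: v0 = 45 m/s, theta = 90 deg, g = 10 m/s^2
sin(90) = 1
Using T = 2*v0*sin(theta) / g
T = 2*45*1 / 10
T = 90 / 10
T = 9 s

9 s


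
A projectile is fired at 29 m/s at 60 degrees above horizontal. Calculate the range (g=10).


Given: v0 = 29 m/s, theta = 60 deg, g = 10 m/s^2
sin(2*60) = sin(120) = sqrt(3)/2
Using R = v0^2 * sin(2*theta) / g
R = 29^2 * (sqrt(3)/2) / 10
R = 841 * sqrt(3) / 20
R = 841/20*sqrt(3) m

841/20*sqrt(3) m


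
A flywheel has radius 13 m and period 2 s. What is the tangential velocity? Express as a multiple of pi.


Given: radius r = 13 m, period T = 2 s
Using v = 2*pi*r / T
v = 2*pi*13 / 2
v = 26*pi / 2
v = 13*pi m/s

13*pi m/s


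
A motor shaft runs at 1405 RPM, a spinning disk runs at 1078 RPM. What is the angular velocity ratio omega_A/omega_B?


Given: RPM_A = 1405, RPM_B = 1078
omega = 2*pi*RPM/60, so omega_A/omega_B = RPM_A / RPM_B
omega_A/omega_B = 1405 / 1078
omega_A/omega_B = 1405/1078

1405/1078


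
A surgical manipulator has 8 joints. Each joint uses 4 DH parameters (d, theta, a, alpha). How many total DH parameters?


Given: 8 joints, 4 DH parameters per joint (d, theta, a, alpha)
Total DH parameters = number_of_joints * 4
Total = 8 * 4
Total = 32

32


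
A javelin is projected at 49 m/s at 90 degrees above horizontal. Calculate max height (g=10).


Given: v0 = 49 m/s, theta = 90 deg, g = 10 m/s^2
sin^2(90) = 1
Using H = v0^2 * sin^2(theta) / (2*g)
H = 49^2 * 1 / (2*10)
H = 2401 * 1 / 20
H = 2401 / 20
H = 2401/20 m

2401/20 m


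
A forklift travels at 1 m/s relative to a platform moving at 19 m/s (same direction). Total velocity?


Given: object velocity = 1 m/s, platform velocity = 19 m/s (same direction)
Using classical velocity addition: v_total = v_object + v_platform
v_total = 1 + 19
v_total = 20 m/s

20 m/s


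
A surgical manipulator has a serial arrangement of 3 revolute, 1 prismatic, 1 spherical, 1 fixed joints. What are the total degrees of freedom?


Given: serial robot with 3 revolute, 1 prismatic, 1 spherical, 1 fixed joints
DOF contribution per joint type: revolute=1, prismatic=1, spherical=3, fixed=0
DOF = 3*1 + 1*1 + 1*3 + 1*0
DOF = 7

7


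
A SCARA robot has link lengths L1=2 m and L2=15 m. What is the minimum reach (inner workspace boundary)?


Given: L1 = 2 m, L2 = 15 m
For a 2-link planar arm, min reach = |L1 - L2| (second link folded back)
Min reach = |2 - 15|
Min reach = 13 m

13 m


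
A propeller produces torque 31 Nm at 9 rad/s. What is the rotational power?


Given: tau = 31 Nm, omega = 9 rad/s
Using P = tau * omega
P = 31 * 9
P = 279 W

279 W


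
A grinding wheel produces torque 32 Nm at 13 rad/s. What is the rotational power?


Given: tau = 32 Nm, omega = 13 rad/s
Using P = tau * omega
P = 32 * 13
P = 416 W

416 W


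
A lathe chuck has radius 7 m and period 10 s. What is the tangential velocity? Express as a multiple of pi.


Given: radius r = 7 m, period T = 10 s
Using v = 2*pi*r / T
v = 2*pi*7 / 10
v = 14*pi / 10
v = 7/5*pi m/s

7/5*pi m/s


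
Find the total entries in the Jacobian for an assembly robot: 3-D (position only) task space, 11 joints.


Given: task space dimension = 3, joints = 11
Jacobian is a 3 x 11 matrix
Total entries = rows * columns
Total = 3 * 11
Total = 33

33


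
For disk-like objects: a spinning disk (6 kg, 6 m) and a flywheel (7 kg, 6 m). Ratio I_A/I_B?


Given: M1=6 kg, R1=6 m, M2=7 kg, R2=6 m
For a disk: I = (1/2)*M*R^2, so I_A/I_B = (M1*R1^2)/(M2*R2^2)
M1*R1^2 = 6*36 = 216
M2*R2^2 = 7*36 = 252
I_A/I_B = 216/252 = 6/7

6/7


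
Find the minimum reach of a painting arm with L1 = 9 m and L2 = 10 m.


Given: L1 = 9 m, L2 = 10 m
For a 2-link planar arm, min reach = |L1 - L2| (second link folded back)
Min reach = |9 - 10|
Min reach = 1 m

1 m


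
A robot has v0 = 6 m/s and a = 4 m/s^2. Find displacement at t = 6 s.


Given: v0 = 6 m/s, a = 4 m/s^2, t = 6 s
Using s = v0*t + (1/2)*a*t^2
s = 6*6 + (1/2)*4*6^2
s = 36 + (1/2)*144
s = 36 + 72
s = 108

108 m


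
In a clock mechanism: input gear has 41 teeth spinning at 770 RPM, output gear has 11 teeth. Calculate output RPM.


Given: N1 = 41 teeth, w1 = 770 RPM, N2 = 11 teeth
Using N1*w1 = N2*w2
w2 = N1*w1 / N2
w2 = 41*770 / 11
w2 = 31570 / 11
w2 = 2870 RPM

2870 RPM


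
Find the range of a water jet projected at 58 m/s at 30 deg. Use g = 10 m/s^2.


Given: v0 = 58 m/s, theta = 30 deg, g = 10 m/s^2
sin(2*30) = sin(60) = sqrt(3)/2
Using R = v0^2 * sin(2*theta) / g
R = 58^2 * (sqrt(3)/2) / 10
R = 3364 * sqrt(3) / 20
R = 841/5*sqrt(3) m

841/5*sqrt(3) m


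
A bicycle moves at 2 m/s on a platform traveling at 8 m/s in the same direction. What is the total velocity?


Given: object velocity = 2 m/s, platform velocity = 8 m/s (same direction)
Using classical velocity addition: v_total = v_object + v_platform
v_total = 2 + 8
v_total = 10 m/s

10 m/s


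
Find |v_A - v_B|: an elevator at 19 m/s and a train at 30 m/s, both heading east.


Given: v_A = 19 m/s east, v_B = 30 m/s east
Both move in the same direction; relative speed = |v_A - v_B|
|19 - 30| = |-11|
= 11 m/s

11 m/s


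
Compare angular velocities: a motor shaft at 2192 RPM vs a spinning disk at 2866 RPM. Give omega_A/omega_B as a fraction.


Given: RPM_A = 2192, RPM_B = 2866
omega = 2*pi*RPM/60, so omega_A/omega_B = RPM_A / RPM_B
omega_A/omega_B = 2192 / 2866
omega_A/omega_B = 1096/1433

1096/1433


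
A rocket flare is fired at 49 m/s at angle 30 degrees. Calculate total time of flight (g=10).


Given: v0 = 49 m/s, theta = 30 deg, g = 10 m/s^2
sin(30) = 1/2
Using T = 2*v0*sin(theta) / g
T = 2*49*1/2 / 10
T = 49 / 10
T = 49/10 s

49/10 s


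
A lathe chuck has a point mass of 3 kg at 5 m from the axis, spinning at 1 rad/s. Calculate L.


Given: m = 3 kg, r = 5 m, omega = 1 rad/s
For a point mass: I = m*r^2
I = 3*5^2 = 3*25 = 75
L = I*omega = 75*1
L = 75 kg*m^2/s

75 kg*m^2/s


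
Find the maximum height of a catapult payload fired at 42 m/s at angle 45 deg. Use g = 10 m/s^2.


Given: v0 = 42 m/s, theta = 45 deg, g = 10 m/s^2
sin^2(45) = 1/2
Using H = v0^2 * sin^2(theta) / (2*g)
H = 42^2 * 1/2 / (2*10)
H = 1764 * 1/2 / 20
H = 882 / 20
H = 441/10 m

441/10 m


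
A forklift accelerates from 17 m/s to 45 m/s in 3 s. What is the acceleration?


Given: initial velocity v0 = 17 m/s, final velocity v = 45 m/s, time t = 3 s
Using a = (v - v0) / t
a = (45 - 17) / 3
a = 28 / 3
a = 28/3 m/s^2

28/3 m/s^2


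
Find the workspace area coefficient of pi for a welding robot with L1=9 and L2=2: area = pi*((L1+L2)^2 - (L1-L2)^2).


Given: L1 = 9, L2 = 2
(L1+L2)^2 = (11)^2 = 121
(L1-L2)^2 = (7)^2 = 49
Difference = 121 - 49 = 72
This equals 4*L1*L2 = 4*9*2 = 72
Workspace area = 72*pi

72


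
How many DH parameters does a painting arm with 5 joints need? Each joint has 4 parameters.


Given: 5 joints, 4 DH parameters per joint (d, theta, a, alpha)
Total DH parameters = number_of_joints * 4
Total = 5 * 4
Total = 20

20


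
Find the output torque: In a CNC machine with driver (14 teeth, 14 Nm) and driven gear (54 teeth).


Given: N1 = 14, N2 = 54, T1 = 14 Nm
Using T2/T1 = N2/N1
T2 = T1 * N2 / N1
T2 = 14 * 54 / 14
T2 = 756 / 14
T2 = 54 Nm

54 Nm


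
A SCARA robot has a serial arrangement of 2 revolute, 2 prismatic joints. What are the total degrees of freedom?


Given: serial robot with 2 revolute, 2 prismatic joints
DOF contribution per joint type: revolute=1, prismatic=1, spherical=3, fixed=0
DOF = 2*1 + 2*1
DOF = 4

4


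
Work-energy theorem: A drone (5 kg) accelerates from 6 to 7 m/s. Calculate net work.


Given: m = 5 kg, v0 = 6 m/s, v = 7 m/s
Using W = (1/2)*m*(v^2 - v0^2)
v^2 = 7^2 = 49
v0^2 = 6^2 = 36
v^2 - v0^2 = 49 - 36 = 13
W = (1/2)*5*13 = 65/2 J

65/2 J


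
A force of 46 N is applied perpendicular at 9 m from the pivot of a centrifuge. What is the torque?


Given: F = 46 N, r = 9 m, angle = 90 deg (perpendicular)
Using tau = F * r * sin(90)
sin(90) = 1
tau = 46 * 9 * 1
tau = 414 Nm

414 Nm


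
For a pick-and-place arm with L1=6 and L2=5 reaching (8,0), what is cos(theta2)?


Given: L1 = 6, L2 = 5, target (x, y) = (8, 0)
Using cos(theta2) = (x^2 + y^2 - L1^2 - L2^2) / (2*L1*L2)
x^2 + y^2 = 8^2 + 0 = 64
L1^2 + L2^2 = 36 + 25 = 61
Numerator = 64 - 61 = 3
Denominator = 2*6*5 = 60
cos(theta2) = 3/60 = 1/20

1/20


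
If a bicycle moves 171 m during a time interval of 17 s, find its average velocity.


Given: distance d = 171 m, time t = 17 s
Using v = d / t
v = 171 / 17
v = 171/17 m/s

171/17 m/s


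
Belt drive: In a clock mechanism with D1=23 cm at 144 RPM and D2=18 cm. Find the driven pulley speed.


Given: D1 = 23 cm, w1 = 144 RPM, D2 = 18 cm
Using D1*w1 = D2*w2
w2 = D1*w1 / D2
w2 = 23*144 / 18
w2 = 3312 / 18
w2 = 184 RPM

184 RPM


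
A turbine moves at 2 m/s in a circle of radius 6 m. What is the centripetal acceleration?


Given: v = 2 m/s, r = 6 m
Using a_c = v^2 / r
a_c = 2^2 / 6
a_c = 4 / 6
a_c = 2/3 m/s^2

2/3 m/s^2


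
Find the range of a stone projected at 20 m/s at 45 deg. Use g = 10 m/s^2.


Given: v0 = 20 m/s, theta = 45 deg, g = 10 m/s^2
sin(2*45) = sin(90) = 1
Using R = v0^2 * sin(2*theta) / g
R = 20^2 * 1 / 10
R = 400 / 10
R = 40 m

40 m


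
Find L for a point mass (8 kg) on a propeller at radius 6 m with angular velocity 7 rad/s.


Given: m = 8 kg, r = 6 m, omega = 7 rad/s
For a point mass: I = m*r^2
I = 8*6^2 = 8*36 = 288
L = I*omega = 288*7
L = 2016 kg*m^2/s

2016 kg*m^2/s


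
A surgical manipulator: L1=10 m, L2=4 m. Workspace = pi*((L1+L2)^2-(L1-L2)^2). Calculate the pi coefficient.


Given: L1 = 10, L2 = 4
(L1+L2)^2 = (14)^2 = 196
(L1-L2)^2 = (6)^2 = 36
Difference = 196 - 36 = 160
This equals 4*L1*L2 = 4*10*4 = 160
Workspace area = 160*pi

160


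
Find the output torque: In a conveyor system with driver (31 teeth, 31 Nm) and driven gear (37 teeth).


Given: N1 = 31, N2 = 37, T1 = 31 Nm
Using T2/T1 = N2/N1
T2 = T1 * N2 / N1
T2 = 31 * 37 / 31
T2 = 1147 / 31
T2 = 37 Nm

37 Nm


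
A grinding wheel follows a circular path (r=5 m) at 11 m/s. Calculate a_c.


Given: v = 11 m/s, r = 5 m
Using a_c = v^2 / r
a_c = 11^2 / 5
a_c = 121 / 5
a_c = 121/5 m/s^2

121/5 m/s^2


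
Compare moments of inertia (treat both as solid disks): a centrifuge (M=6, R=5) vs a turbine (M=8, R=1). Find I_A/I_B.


Given: M1=6 kg, R1=5 m, M2=8 kg, R2=1 m
For a disk: I = (1/2)*M*R^2, so I_A/I_B = (M1*R1^2)/(M2*R2^2)
M1*R1^2 = 6*25 = 150
M2*R2^2 = 8*1 = 8
I_A/I_B = 150/8 = 75/4

75/4


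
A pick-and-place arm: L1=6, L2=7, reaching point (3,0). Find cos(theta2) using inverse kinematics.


Given: L1 = 6, L2 = 7, target (x, y) = (3, 0)
Using cos(theta2) = (x^2 + y^2 - L1^2 - L2^2) / (2*L1*L2)
x^2 + y^2 = 3^2 + 0 = 9
L1^2 + L2^2 = 36 + 49 = 85
Numerator = 9 - 85 = -76
Denominator = 2*6*7 = 84
cos(theta2) = -76/84 = -19/21

-19/21


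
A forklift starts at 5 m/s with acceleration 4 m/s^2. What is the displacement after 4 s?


Given: v0 = 5 m/s, a = 4 m/s^2, t = 4 s
Using s = v0*t + (1/2)*a*t^2
s = 5*4 + (1/2)*4*4^2
s = 20 + (1/2)*64
s = 20 + 32
s = 52

52 m


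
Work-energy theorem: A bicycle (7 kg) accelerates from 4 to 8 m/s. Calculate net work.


Given: m = 7 kg, v0 = 4 m/s, v = 8 m/s
Using W = (1/2)*m*(v^2 - v0^2)
v^2 = 8^2 = 64
v0^2 = 4^2 = 16
v^2 - v0^2 = 64 - 16 = 48
W = (1/2)*7*48 = 168 J

168 J


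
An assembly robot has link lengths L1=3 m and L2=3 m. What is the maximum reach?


Given: L1 = 3 m, L2 = 3 m
For a 2-link planar arm, max reach = L1 + L2 (fully extended)
Max reach = 3 + 3
Max reach = 6 m

6 m


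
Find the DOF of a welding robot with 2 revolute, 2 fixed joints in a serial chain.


Given: serial robot with 2 revolute, 2 fixed joints
DOF contribution per joint type: revolute=1, prismatic=1, spherical=3, fixed=0
DOF = 2*1 + 2*0
DOF = 2

2


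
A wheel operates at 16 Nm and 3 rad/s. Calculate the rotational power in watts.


Given: tau = 16 Nm, omega = 3 rad/s
Using P = tau * omega
P = 16 * 3
P = 48 W

48 W


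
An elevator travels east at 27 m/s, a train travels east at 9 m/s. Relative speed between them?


Given: v_A = 27 m/s east, v_B = 9 m/s east
Both move in the same direction; relative speed = |v_A - v_B|
|27 - 9| = |18|
= 18 m/s

18 m/s


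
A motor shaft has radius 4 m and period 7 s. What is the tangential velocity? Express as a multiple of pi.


Given: radius r = 4 m, period T = 7 s
Using v = 2*pi*r / T
v = 2*pi*4 / 7
v = 8*pi / 7
v = 8/7*pi m/s

8/7*pi m/s


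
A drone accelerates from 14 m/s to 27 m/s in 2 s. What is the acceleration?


Given: initial velocity v0 = 14 m/s, final velocity v = 27 m/s, time t = 2 s
Using a = (v - v0) / t
a = (27 - 14) / 2
a = 13 / 2
a = 13/2 m/s^2

13/2 m/s^2


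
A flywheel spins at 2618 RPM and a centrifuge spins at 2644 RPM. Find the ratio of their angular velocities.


Given: RPM_A = 2618, RPM_B = 2644
omega = 2*pi*RPM/60, so omega_A/omega_B = RPM_A / RPM_B
omega_A/omega_B = 2618 / 2644
omega_A/omega_B = 1309/1322

1309/1322


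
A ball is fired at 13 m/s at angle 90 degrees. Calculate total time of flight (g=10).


Given: v0 = 13 m/s, theta = 90 deg, g = 10 m/s^2
sin(90) = 1
Using T = 2*v0*sin(theta) / g
T = 2*13*1 / 10
T = 26 / 10
T = 13/5 s

13/5 s


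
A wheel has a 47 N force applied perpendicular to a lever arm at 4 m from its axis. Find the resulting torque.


Given: F = 47 N, r = 4 m, angle = 90 deg (perpendicular)
Using tau = F * r * sin(90)
sin(90) = 1
tau = 47 * 4 * 1
tau = 188 Nm

188 Nm


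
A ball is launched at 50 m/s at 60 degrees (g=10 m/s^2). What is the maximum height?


Given: v0 = 50 m/s, theta = 60 deg, g = 10 m/s^2
sin^2(60) = 3/4
Using H = v0^2 * sin^2(theta) / (2*g)
H = 50^2 * 3/4 / (2*10)
H = 2500 * 3/4 / 20
H = 1875 / 20
H = 375/4 m

375/4 m


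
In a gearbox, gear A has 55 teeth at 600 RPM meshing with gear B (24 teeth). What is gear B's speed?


Given: N1 = 55 teeth, w1 = 600 RPM, N2 = 24 teeth
Using N1*w1 = N2*w2
w2 = N1*w1 / N2
w2 = 55*600 / 24
w2 = 33000 / 24
w2 = 1375 RPM

1375 RPM


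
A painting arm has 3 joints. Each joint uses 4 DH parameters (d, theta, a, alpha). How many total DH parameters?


Given: 3 joints, 4 DH parameters per joint (d, theta, a, alpha)
Total DH parameters = number_of_joints * 4
Total = 3 * 4
Total = 12

12


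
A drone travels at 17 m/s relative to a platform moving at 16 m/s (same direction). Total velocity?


Given: object velocity = 17 m/s, platform velocity = 16 m/s (same direction)
Using classical velocity addition: v_total = v_object + v_platform
v_total = 17 + 16
v_total = 33 m/s

33 m/s


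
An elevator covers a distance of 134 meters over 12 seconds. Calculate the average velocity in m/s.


Given: distance d = 134 m, time t = 12 s
Using v = d / t
v = 134 / 12
v = 67/6 m/s

67/6 m/s


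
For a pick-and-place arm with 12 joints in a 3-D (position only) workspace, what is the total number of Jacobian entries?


Given: task space dimension = 3, joints = 12
Jacobian is a 3 x 12 matrix
Total entries = rows * columns
Total = 3 * 12
Total = 36

36


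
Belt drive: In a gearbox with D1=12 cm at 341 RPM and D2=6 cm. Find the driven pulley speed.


Given: D1 = 12 cm, w1 = 341 RPM, D2 = 6 cm
Using D1*w1 = D2*w2
w2 = D1*w1 / D2
w2 = 12*341 / 6
w2 = 4092 / 6
w2 = 682 RPM

682 RPM


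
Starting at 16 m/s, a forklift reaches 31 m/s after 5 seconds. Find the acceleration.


Given: initial velocity v0 = 16 m/s, final velocity v = 31 m/s, time t = 5 s
Using a = (v - v0) / t
a = (31 - 16) / 5
a = 15 / 5
a = 3 m/s^2

3 m/s^2


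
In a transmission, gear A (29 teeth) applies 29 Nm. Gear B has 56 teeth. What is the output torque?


Given: N1 = 29, N2 = 56, T1 = 29 Nm
Using T2/T1 = N2/N1
T2 = T1 * N2 / N1
T2 = 29 * 56 / 29
T2 = 1624 / 29
T2 = 56 Nm

56 Nm


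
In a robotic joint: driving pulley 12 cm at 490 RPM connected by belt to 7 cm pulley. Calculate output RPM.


Given: D1 = 12 cm, w1 = 490 RPM, D2 = 7 cm
Using D1*w1 = D2*w2
w2 = D1*w1 / D2
w2 = 12*490 / 7
w2 = 5880 / 7
w2 = 840 RPM

840 RPM


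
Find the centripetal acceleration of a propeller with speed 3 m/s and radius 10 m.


Given: v = 3 m/s, r = 10 m
Using a_c = v^2 / r
a_c = 3^2 / 10
a_c = 9 / 10
a_c = 9/10 m/s^2

9/10 m/s^2


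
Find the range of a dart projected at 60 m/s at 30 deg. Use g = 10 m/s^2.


Given: v0 = 60 m/s, theta = 30 deg, g = 10 m/s^2
sin(2*30) = sin(60) = sqrt(3)/2
Using R = v0^2 * sin(2*theta) / g
R = 60^2 * (sqrt(3)/2) / 10
R = 3600 * sqrt(3) / 20
R = 180*sqrt(3) m

180*sqrt(3) m


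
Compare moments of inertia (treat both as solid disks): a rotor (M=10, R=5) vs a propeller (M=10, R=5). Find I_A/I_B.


Given: M1=10 kg, R1=5 m, M2=10 kg, R2=5 m
For a disk: I = (1/2)*M*R^2, so I_A/I_B = (M1*R1^2)/(M2*R2^2)
M1*R1^2 = 10*25 = 250
M2*R2^2 = 10*25 = 250
I_A/I_B = 250/250 = 1

1


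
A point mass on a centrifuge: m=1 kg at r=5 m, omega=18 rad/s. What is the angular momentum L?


Given: m = 1 kg, r = 5 m, omega = 18 rad/s
For a point mass: I = m*r^2
I = 1*5^2 = 1*25 = 25
L = I*omega = 25*18
L = 450 kg*m^2/s

450 kg*m^2/s


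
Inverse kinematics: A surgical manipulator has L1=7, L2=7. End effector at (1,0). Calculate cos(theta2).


Given: L1 = 7, L2 = 7, target (x, y) = (1, 0)
Using cos(theta2) = (x^2 + y^2 - L1^2 - L2^2) / (2*L1*L2)
x^2 + y^2 = 1^2 + 0 = 1
L1^2 + L2^2 = 49 + 49 = 98
Numerator = 1 - 98 = -97
Denominator = 2*7*7 = 98
cos(theta2) = -97/98 = -97/98

-97/98


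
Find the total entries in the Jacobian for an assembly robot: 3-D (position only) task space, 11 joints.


Given: task space dimension = 3, joints = 11
Jacobian is a 3 x 11 matrix
Total entries = rows * columns
Total = 3 * 11
Total = 33

33


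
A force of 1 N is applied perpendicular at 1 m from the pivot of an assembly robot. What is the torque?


Given: F = 1 N, r = 1 m, angle = 90 deg (perpendicular)
Using tau = F * r * sin(90)
sin(90) = 1
tau = 1 * 1 * 1
tau = 1 Nm

1 Nm


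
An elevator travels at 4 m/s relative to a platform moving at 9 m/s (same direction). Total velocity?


Given: object velocity = 4 m/s, platform velocity = 9 m/s (same direction)
Using classical velocity addition: v_total = v_object + v_platform
v_total = 4 + 9
v_total = 13 m/s

13 m/s


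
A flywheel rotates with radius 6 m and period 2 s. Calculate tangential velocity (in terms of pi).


Given: radius r = 6 m, period T = 2 s
Using v = 2*pi*r / T
v = 2*pi*6 / 2
v = 12*pi / 2
v = 6*pi m/s

6*pi m/s


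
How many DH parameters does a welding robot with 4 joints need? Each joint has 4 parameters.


Given: 4 joints, 4 DH parameters per joint (d, theta, a, alpha)
Total DH parameters = number_of_joints * 4
Total = 4 * 4
Total = 16

16


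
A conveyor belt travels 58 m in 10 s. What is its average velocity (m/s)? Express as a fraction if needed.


Given: distance d = 58 m, time t = 10 s
Using v = d / t
v = 58 / 10
v = 29/5 m/s

29/5 m/s


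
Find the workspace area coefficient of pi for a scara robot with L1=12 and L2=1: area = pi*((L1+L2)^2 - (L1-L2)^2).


Given: L1 = 12, L2 = 1
(L1+L2)^2 = (13)^2 = 169
(L1-L2)^2 = (11)^2 = 121
Difference = 169 - 121 = 48
This equals 4*L1*L2 = 4*12*1 = 48
Workspace area = 48*pi

48


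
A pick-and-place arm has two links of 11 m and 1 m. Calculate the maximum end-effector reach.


Given: L1 = 11 m, L2 = 1 m
For a 2-link planar arm, max reach = L1 + L2 (fully extended)
Max reach = 11 + 1
Max reach = 12 m

12 m


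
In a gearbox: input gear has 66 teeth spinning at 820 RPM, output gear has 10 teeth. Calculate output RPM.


Given: N1 = 66 teeth, w1 = 820 RPM, N2 = 10 teeth
Using N1*w1 = N2*w2
w2 = N1*w1 / N2
w2 = 66*820 / 10
w2 = 54120 / 10
w2 = 5412 RPM

5412 RPM


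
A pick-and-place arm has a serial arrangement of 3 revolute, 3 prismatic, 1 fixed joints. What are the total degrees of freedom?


Given: serial robot with 3 revolute, 3 prismatic, 1 fixed joints
DOF contribution per joint type: revolute=1, prismatic=1, spherical=3, fixed=0
DOF = 3*1 + 3*1 + 1*0
DOF = 6

6


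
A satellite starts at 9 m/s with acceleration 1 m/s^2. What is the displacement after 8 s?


Given: v0 = 9 m/s, a = 1 m/s^2, t = 8 s
Using s = v0*t + (1/2)*a*t^2
s = 9*8 + (1/2)*1*8^2
s = 72 + (1/2)*64
s = 72 + 32
s = 104

104 m


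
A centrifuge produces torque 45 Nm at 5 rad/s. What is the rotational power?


Given: tau = 45 Nm, omega = 5 rad/s
Using P = tau * omega
P = 45 * 5
P = 225 W

225 W


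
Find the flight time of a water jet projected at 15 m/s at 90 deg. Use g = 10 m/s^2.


Given: v0 = 15 m/s, theta = 90 deg, g = 10 m/s^2
sin(90) = 1
Using T = 2*v0*sin(theta) / g
T = 2*15*1 / 10
T = 30 / 10
T = 3 s

3 s


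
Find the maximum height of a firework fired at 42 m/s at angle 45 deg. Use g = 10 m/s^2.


Given: v0 = 42 m/s, theta = 45 deg, g = 10 m/s^2
sin^2(45) = 1/2
Using H = v0^2 * sin^2(theta) / (2*g)
H = 42^2 * 1/2 / (2*10)
H = 1764 * 1/2 / 20
H = 882 / 20
H = 441/10 m

441/10 m


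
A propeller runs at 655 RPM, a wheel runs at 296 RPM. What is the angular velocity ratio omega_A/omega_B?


Given: RPM_A = 655, RPM_B = 296
omega = 2*pi*RPM/60, so omega_A/omega_B = RPM_A / RPM_B
omega_A/omega_B = 655 / 296
omega_A/omega_B = 655/296

655/296


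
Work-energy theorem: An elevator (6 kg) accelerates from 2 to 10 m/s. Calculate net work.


Given: m = 6 kg, v0 = 2 m/s, v = 10 m/s
Using W = (1/2)*m*(v^2 - v0^2)
v^2 = 10^2 = 100
v0^2 = 2^2 = 4
v^2 - v0^2 = 100 - 4 = 96
W = (1/2)*6*96 = 288 J

288 J


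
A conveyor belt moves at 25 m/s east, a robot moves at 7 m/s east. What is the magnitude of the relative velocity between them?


Given: v_A = 25 m/s east, v_B = 7 m/s east
Both move in the same direction; relative speed = |v_A - v_B|
|25 - 7| = |18|
= 18 m/s

18 m/s


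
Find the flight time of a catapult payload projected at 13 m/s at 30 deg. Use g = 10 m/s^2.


Given: v0 = 13 m/s, theta = 30 deg, g = 10 m/s^2
sin(30) = 1/2
Using T = 2*v0*sin(theta) / g
T = 2*13*1/2 / 10
T = 13 / 10
T = 13/10 s

13/10 s


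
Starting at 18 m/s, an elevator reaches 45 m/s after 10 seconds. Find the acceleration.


Given: initial velocity v0 = 18 m/s, final velocity v = 45 m/s, time t = 10 s
Using a = (v - v0) / t
a = (45 - 18) / 10
a = 27 / 10
a = 27/10 m/s^2

27/10 m/s^2


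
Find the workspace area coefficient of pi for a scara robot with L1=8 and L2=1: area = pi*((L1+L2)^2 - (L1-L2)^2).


Given: L1 = 8, L2 = 1
(L1+L2)^2 = (9)^2 = 81
(L1-L2)^2 = (7)^2 = 49
Difference = 81 - 49 = 32
This equals 4*L1*L2 = 4*8*1 = 32
Workspace area = 32*pi

32


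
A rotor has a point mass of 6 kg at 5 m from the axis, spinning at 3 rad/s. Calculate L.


Given: m = 6 kg, r = 5 m, omega = 3 rad/s
For a point mass: I = m*r^2
I = 6*5^2 = 6*25 = 150
L = I*omega = 150*3
L = 450 kg*m^2/s

450 kg*m^2/s


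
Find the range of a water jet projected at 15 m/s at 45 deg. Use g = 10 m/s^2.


Given: v0 = 15 m/s, theta = 45 deg, g = 10 m/s^2
sin(2*45) = sin(90) = 1
Using R = v0^2 * sin(2*theta) / g
R = 15^2 * 1 / 10
R = 225 / 10
R = 45/2 m

45/2 m


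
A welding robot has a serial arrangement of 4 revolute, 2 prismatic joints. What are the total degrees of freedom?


Given: serial robot with 4 revolute, 2 prismatic joints
DOF contribution per joint type: revolute=1, prismatic=1, spherical=3, fixed=0
DOF = 4*1 + 2*1
DOF = 6

6


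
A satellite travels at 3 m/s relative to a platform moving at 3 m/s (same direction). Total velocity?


Given: object velocity = 3 m/s, platform velocity = 3 m/s (same direction)
Using classical velocity addition: v_total = v_object + v_platform
v_total = 3 + 3
v_total = 6 m/s

6 m/s


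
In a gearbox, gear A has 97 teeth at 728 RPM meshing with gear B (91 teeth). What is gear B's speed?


Given: N1 = 97 teeth, w1 = 728 RPM, N2 = 91 teeth
Using N1*w1 = N2*w2
w2 = N1*w1 / N2
w2 = 97*728 / 91
w2 = 70616 / 91
w2 = 776 RPM

776 RPM


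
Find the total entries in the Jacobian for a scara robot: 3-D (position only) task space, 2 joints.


Given: task space dimension = 3, joints = 2
Jacobian is a 3 x 2 matrix
Total entries = rows * columns
Total = 3 * 2
Total = 6

6


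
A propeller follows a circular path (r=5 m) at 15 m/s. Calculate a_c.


Given: v = 15 m/s, r = 5 m
Using a_c = v^2 / r
a_c = 15^2 / 5
a_c = 225 / 5
a_c = 45 m/s^2

45 m/s^2


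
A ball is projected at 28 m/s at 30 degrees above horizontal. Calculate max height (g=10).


Given: v0 = 28 m/s, theta = 30 deg, g = 10 m/s^2
sin^2(30) = 1/4
Using H = v0^2 * sin^2(theta) / (2*g)
H = 28^2 * 1/4 / (2*10)
H = 784 * 1/4 / 20
H = 196 / 20
H = 49/5 m

49/5 m


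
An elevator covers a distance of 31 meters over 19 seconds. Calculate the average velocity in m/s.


Given: distance d = 31 m, time t = 19 s
Using v = d / t
v = 31 / 19
v = 31/19 m/s

31/19 m/s


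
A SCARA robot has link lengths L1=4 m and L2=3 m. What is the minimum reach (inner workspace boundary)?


Given: L1 = 4 m, L2 = 3 m
For a 2-link planar arm, min reach = |L1 - L2| (second link folded back)
Min reach = |4 - 3|
Min reach = 1 m

1 m


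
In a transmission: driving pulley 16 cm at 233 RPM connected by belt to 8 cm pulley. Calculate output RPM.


Given: D1 = 16 cm, w1 = 233 RPM, D2 = 8 cm
Using D1*w1 = D2*w2
w2 = D1*w1 / D2
w2 = 16*233 / 8
w2 = 3728 / 8
w2 = 466 RPM

466 RPM


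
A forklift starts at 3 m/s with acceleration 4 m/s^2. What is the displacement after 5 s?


Given: v0 = 3 m/s, a = 4 m/s^2, t = 5 s
Using s = v0*t + (1/2)*a*t^2
s = 3*5 + (1/2)*4*5^2
s = 15 + (1/2)*100
s = 15 + 50
s = 65

65 m


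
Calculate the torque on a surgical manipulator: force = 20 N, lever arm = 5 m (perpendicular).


Given: F = 20 N, r = 5 m, angle = 90 deg (perpendicular)
Using tau = F * r * sin(90)
sin(90) = 1
tau = 20 * 5 * 1
tau = 100 Nm

100 Nm


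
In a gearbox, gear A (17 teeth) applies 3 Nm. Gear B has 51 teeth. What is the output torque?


Given: N1 = 17, N2 = 51, T1 = 3 Nm
Using T2/T1 = N2/N1
T2 = T1 * N2 / N1
T2 = 3 * 51 / 17
T2 = 153 / 17
T2 = 9 Nm

9 Nm


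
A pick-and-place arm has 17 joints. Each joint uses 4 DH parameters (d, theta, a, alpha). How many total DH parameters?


Given: 17 joints, 4 DH parameters per joint (d, theta, a, alpha)
Total DH parameters = number_of_joints * 4
Total = 17 * 4
Total = 68

68


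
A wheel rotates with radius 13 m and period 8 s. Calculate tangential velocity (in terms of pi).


Given: radius r = 13 m, period T = 8 s
Using v = 2*pi*r / T
v = 2*pi*13 / 8
v = 26*pi / 8
v = 13/4*pi m/s

13/4*pi m/s


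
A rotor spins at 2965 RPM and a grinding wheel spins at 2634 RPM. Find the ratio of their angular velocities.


Given: RPM_A = 2965, RPM_B = 2634
omega = 2*pi*RPM/60, so omega_A/omega_B = RPM_A / RPM_B
omega_A/omega_B = 2965 / 2634
omega_A/omega_B = 2965/2634

2965/2634


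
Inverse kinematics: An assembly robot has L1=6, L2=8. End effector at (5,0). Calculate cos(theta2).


Given: L1 = 6, L2 = 8, target (x, y) = (5, 0)
Using cos(theta2) = (x^2 + y^2 - L1^2 - L2^2) / (2*L1*L2)
x^2 + y^2 = 5^2 + 0 = 25
L1^2 + L2^2 = 36 + 64 = 100
Numerator = 25 - 100 = -75
Denominator = 2*6*8 = 96
cos(theta2) = -75/96 = -25/32

-25/32


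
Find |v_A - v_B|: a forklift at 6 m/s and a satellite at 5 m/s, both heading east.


Given: v_A = 6 m/s east, v_B = 5 m/s east
Both move in the same direction; relative speed = |v_A - v_B|
|6 - 5| = |1|
= 1 m/s

1 m/s


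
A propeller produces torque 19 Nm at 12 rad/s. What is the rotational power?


Given: tau = 19 Nm, omega = 12 rad/s
Using P = tau * omega
P = 19 * 12
P = 228 W

228 W


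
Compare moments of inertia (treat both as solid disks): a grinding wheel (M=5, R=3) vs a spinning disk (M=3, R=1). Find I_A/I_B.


Given: M1=5 kg, R1=3 m, M2=3 kg, R2=1 m
For a disk: I = (1/2)*M*R^2, so I_A/I_B = (M1*R1^2)/(M2*R2^2)
M1*R1^2 = 5*9 = 45
M2*R2^2 = 3*1 = 3
I_A/I_B = 45/3 = 15

15


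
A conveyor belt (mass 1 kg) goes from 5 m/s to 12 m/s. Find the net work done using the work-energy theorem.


Given: m = 1 kg, v0 = 5 m/s, v = 12 m/s
Using W = (1/2)*m*(v^2 - v0^2)
v^2 = 12^2 = 144
v0^2 = 5^2 = 25
v^2 - v0^2 = 144 - 25 = 119
W = (1/2)*1*119 = 119/2 J

119/2 J


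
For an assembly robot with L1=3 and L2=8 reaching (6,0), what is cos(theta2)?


Given: L1 = 3, L2 = 8, target (x, y) = (6, 0)
Using cos(theta2) = (x^2 + y^2 - L1^2 - L2^2) / (2*L1*L2)
x^2 + y^2 = 6^2 + 0 = 36
L1^2 + L2^2 = 9 + 64 = 73
Numerator = 36 - 73 = -37
Denominator = 2*3*8 = 48
cos(theta2) = -37/48 = -37/48

-37/48


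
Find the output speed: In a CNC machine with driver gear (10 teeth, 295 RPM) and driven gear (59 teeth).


Given: N1 = 10 teeth, w1 = 295 RPM, N2 = 59 teeth
Using N1*w1 = N2*w2
w2 = N1*w1 / N2
w2 = 10*295 / 59
w2 = 2950 / 59
w2 = 50 RPM

50 RPM


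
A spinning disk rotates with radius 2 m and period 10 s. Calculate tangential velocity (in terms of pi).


Given: radius r = 2 m, period T = 10 s
Using v = 2*pi*r / T
v = 2*pi*2 / 10
v = 4*pi / 10
v = 2/5*pi m/s

2/5*pi m/s


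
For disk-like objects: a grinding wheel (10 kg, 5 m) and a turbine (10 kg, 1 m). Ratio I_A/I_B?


Given: M1=10 kg, R1=5 m, M2=10 kg, R2=1 m
For a disk: I = (1/2)*M*R^2, so I_A/I_B = (M1*R1^2)/(M2*R2^2)
M1*R1^2 = 10*25 = 250
M2*R2^2 = 10*1 = 10
I_A/I_B = 250/10 = 25

25


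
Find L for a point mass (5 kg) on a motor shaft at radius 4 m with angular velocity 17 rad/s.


Given: m = 5 kg, r = 4 m, omega = 17 rad/s
For a point mass: I = m*r^2
I = 5*4^2 = 5*16 = 80
L = I*omega = 80*17
L = 1360 kg*m^2/s

1360 kg*m^2/s


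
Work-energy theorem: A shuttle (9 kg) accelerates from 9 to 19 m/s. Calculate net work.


Given: m = 9 kg, v0 = 9 m/s, v = 19 m/s
Using W = (1/2)*m*(v^2 - v0^2)
v^2 = 19^2 = 361
v0^2 = 9^2 = 81
v^2 - v0^2 = 361 - 81 = 280
W = (1/2)*9*280 = 1260 J

1260 J


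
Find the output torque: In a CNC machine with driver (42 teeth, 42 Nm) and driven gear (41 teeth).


Given: N1 = 42, N2 = 41, T1 = 42 Nm
Using T2/T1 = N2/N1
T2 = T1 * N2 / N1
T2 = 42 * 41 / 42
T2 = 1722 / 42
T2 = 41 Nm

41 Nm


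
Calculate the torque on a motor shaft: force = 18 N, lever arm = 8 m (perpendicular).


Given: F = 18 N, r = 8 m, angle = 90 deg (perpendicular)
Using tau = F * r * sin(90)
sin(90) = 1
tau = 18 * 8 * 1
tau = 144 Nm

144 Nm


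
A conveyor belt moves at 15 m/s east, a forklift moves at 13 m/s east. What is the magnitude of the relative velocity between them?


Given: v_A = 15 m/s east, v_B = 13 m/s east
Both move in the same direction; relative speed = |v_A - v_B|
|15 - 13| = |2|
= 2 m/s

2 m/s


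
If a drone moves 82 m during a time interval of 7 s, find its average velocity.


Given: distance d = 82 m, time t = 7 s
Using v = d / t
v = 82 / 7
v = 82/7 m/s

82/7 m/s


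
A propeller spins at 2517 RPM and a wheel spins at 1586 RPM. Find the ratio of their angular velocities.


Given: RPM_A = 2517, RPM_B = 1586
omega = 2*pi*RPM/60, so omega_A/omega_B = RPM_A / RPM_B
omega_A/omega_B = 2517 / 1586
omega_A/omega_B = 2517/1586

2517/1586


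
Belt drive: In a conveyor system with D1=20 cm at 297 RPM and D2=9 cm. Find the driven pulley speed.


Given: D1 = 20 cm, w1 = 297 RPM, D2 = 9 cm
Using D1*w1 = D2*w2
w2 = D1*w1 / D2
w2 = 20*297 / 9
w2 = 5940 / 9
w2 = 660 RPM

660 RPM


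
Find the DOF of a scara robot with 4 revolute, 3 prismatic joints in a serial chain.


Given: serial robot with 4 revolute, 3 prismatic joints
DOF contribution per joint type: revolute=1, prismatic=1, spherical=3, fixed=0
DOF = 4*1 + 3*1
DOF = 7

7


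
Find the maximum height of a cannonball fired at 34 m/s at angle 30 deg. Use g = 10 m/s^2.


Given: v0 = 34 m/s, theta = 30 deg, g = 10 m/s^2
sin^2(30) = 1/4
Using H = v0^2 * sin^2(theta) / (2*g)
H = 34^2 * 1/4 / (2*10)
H = 1156 * 1/4 / 20
H = 289 / 20
H = 289/20 m

289/20 m


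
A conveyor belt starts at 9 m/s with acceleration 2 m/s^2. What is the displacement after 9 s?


Given: v0 = 9 m/s, a = 2 m/s^2, t = 9 s
Using s = v0*t + (1/2)*a*t^2
s = 9*9 + (1/2)*2*9^2
s = 81 + (1/2)*162
s = 81 + 81
s = 162

162 m


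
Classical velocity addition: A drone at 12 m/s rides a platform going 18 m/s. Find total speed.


Given: object velocity = 12 m/s, platform velocity = 18 m/s (same direction)
Using classical velocity addition: v_total = v_object + v_platform
v_total = 12 + 18
v_total = 30 m/s

30 m/s


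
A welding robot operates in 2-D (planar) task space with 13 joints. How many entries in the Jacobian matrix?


Given: task space dimension = 2, joints = 13
Jacobian is a 2 x 13 matrix
Total entries = rows * columns
Total = 2 * 13
Total = 26

26
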